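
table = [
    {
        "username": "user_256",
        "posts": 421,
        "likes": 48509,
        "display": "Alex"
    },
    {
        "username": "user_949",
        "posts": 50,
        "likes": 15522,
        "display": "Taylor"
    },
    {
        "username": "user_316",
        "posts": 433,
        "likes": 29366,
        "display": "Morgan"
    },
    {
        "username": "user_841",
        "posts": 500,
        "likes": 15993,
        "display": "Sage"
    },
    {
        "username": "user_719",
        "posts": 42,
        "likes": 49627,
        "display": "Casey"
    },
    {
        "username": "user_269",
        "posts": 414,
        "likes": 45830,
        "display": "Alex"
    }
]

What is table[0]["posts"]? 421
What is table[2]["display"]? "Morgan"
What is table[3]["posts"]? 500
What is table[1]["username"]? "user_949"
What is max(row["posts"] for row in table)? 500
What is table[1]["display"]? "Taylor"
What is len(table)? 6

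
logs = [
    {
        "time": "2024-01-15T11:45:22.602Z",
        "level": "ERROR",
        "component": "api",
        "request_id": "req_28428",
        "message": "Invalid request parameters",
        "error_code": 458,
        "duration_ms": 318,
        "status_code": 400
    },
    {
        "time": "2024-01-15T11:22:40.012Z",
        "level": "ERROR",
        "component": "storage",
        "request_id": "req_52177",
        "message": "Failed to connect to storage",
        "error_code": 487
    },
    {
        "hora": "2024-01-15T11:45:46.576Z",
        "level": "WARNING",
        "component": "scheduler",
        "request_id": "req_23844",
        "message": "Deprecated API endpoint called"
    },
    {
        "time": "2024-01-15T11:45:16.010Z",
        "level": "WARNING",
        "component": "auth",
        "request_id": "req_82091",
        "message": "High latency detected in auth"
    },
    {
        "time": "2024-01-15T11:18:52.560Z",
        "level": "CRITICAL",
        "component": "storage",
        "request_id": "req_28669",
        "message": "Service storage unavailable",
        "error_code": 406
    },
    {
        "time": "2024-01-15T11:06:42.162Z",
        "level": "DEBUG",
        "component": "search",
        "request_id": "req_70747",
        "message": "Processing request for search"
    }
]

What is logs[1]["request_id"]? "req_52177"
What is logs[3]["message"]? "High latency detected in auth"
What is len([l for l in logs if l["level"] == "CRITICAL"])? 1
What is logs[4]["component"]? "storage"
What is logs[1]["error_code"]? 487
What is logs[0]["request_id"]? "req_28428"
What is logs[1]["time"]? "2024-01-15T11:22:40.012Z"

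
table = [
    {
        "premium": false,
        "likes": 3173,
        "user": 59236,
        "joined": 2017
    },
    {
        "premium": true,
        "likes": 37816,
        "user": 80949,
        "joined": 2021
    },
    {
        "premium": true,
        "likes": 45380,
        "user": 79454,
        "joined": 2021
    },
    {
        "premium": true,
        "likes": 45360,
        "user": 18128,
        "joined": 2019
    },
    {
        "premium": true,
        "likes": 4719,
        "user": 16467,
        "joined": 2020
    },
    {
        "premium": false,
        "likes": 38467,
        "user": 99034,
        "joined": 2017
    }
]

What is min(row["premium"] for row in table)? False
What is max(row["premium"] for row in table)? True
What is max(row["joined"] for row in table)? 2021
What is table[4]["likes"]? 4719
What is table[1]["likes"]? 37816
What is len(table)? 6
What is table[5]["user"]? 99034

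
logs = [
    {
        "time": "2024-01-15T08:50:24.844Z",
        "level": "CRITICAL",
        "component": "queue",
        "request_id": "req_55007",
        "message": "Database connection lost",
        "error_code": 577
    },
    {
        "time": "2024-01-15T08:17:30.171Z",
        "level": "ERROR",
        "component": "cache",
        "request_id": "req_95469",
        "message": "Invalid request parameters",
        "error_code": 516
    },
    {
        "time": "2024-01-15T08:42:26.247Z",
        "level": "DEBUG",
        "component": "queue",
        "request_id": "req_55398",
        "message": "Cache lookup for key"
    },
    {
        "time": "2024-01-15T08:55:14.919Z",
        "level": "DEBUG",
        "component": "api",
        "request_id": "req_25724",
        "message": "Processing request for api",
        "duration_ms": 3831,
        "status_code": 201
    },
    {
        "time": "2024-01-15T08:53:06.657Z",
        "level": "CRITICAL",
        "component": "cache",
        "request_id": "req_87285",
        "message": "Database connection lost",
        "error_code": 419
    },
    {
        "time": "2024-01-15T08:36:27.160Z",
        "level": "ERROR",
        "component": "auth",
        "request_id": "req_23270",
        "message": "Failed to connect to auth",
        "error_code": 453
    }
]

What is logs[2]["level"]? "DEBUG"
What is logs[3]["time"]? "2024-01-15T08:55:14.919Z"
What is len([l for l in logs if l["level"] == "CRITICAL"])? 2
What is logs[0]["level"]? "CRITICAL"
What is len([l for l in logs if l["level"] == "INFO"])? 0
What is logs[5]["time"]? "2024-01-15T08:36:27.160Z"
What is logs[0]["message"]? "Database connection lost"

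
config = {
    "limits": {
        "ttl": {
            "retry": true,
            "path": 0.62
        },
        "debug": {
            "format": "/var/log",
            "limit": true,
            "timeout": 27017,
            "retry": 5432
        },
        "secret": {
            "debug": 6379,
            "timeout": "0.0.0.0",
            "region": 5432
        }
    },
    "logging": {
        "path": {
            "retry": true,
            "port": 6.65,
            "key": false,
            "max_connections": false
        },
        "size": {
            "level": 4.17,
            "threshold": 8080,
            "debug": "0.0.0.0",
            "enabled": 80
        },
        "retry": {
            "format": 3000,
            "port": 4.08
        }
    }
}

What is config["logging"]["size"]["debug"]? "0.0.0.0"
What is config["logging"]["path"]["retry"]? True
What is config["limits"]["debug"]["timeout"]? 27017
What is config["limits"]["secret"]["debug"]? 6379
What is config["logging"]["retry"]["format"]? 3000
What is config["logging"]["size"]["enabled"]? 80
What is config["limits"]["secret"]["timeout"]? "0.0.0.0"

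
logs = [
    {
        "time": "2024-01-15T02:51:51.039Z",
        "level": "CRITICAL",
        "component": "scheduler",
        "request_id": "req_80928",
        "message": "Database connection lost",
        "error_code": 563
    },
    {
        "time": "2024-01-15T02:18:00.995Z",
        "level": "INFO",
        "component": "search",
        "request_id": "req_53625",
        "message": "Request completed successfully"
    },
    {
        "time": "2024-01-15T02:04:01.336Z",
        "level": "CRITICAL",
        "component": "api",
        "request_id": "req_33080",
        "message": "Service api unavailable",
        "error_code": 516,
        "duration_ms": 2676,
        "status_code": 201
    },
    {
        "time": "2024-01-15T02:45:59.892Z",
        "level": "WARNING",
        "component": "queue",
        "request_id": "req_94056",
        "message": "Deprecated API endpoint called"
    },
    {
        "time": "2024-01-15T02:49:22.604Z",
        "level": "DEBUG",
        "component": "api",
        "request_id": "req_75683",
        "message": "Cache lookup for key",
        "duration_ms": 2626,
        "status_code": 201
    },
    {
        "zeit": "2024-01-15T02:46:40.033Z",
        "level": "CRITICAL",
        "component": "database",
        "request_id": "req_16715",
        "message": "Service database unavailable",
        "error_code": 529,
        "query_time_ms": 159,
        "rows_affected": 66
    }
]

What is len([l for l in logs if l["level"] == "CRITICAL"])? 3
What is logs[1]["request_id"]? "req_53625"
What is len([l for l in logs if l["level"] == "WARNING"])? 1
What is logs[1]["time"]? "2024-01-15T02:18:00.995Z"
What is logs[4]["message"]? "Cache lookup for key"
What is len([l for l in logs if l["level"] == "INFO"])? 1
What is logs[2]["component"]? "api"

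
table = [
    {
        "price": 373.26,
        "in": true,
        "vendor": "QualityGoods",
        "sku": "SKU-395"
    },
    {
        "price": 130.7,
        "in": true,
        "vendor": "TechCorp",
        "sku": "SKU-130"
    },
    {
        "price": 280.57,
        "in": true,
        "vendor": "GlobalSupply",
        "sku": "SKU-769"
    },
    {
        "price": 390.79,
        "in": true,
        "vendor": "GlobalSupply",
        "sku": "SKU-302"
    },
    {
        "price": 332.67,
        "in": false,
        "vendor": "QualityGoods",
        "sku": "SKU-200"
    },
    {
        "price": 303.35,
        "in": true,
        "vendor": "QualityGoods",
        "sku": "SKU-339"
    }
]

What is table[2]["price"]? 280.57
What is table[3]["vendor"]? "GlobalSupply"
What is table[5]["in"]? True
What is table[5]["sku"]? "SKU-339"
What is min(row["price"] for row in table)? 130.7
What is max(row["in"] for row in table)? True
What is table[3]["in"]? True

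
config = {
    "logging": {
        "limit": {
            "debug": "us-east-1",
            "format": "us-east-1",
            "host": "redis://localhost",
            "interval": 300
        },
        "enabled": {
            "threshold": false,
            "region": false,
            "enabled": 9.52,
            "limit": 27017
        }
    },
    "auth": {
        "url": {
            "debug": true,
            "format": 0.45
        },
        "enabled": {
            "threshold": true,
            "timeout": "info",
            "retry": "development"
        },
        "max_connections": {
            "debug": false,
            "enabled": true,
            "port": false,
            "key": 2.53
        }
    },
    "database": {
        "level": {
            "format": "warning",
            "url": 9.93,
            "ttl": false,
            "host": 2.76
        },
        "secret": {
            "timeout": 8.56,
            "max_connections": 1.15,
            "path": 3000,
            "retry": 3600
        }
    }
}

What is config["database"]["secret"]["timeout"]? 8.56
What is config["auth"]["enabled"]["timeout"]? "info"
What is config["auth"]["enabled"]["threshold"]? True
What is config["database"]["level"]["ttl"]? False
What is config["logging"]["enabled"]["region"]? False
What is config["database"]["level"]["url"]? 9.93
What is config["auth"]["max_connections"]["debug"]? False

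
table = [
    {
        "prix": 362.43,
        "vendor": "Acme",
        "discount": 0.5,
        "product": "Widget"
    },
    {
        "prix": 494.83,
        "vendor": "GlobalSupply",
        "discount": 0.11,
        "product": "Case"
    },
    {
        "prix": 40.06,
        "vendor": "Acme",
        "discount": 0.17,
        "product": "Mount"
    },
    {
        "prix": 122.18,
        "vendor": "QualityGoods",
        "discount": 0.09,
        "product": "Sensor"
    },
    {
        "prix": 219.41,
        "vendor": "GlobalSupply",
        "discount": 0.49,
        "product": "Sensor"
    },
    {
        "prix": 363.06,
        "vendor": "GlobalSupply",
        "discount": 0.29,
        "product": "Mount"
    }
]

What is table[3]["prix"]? 122.18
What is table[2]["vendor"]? "Acme"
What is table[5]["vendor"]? "GlobalSupply"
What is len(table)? 6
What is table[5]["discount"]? 0.29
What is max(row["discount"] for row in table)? 0.5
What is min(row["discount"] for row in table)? 0.09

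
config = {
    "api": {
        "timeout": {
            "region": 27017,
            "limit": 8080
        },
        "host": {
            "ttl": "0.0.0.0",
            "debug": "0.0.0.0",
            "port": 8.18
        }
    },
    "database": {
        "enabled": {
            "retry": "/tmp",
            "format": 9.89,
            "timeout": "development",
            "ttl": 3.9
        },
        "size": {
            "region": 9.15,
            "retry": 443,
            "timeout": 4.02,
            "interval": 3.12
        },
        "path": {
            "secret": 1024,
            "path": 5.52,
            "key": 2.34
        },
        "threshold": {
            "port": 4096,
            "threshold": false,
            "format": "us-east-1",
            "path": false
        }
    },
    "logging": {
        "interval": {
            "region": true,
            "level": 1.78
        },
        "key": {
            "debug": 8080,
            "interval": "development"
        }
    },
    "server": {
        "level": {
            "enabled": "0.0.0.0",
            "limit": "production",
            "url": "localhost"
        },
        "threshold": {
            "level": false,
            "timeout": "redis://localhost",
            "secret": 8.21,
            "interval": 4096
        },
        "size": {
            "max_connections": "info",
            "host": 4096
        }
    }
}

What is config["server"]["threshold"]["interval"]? 4096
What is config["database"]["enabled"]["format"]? 9.89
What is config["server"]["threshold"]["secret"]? 8.21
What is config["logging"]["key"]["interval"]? "development"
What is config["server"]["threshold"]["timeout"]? "redis://localhost"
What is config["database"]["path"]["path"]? 5.52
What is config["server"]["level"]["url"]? "localhost"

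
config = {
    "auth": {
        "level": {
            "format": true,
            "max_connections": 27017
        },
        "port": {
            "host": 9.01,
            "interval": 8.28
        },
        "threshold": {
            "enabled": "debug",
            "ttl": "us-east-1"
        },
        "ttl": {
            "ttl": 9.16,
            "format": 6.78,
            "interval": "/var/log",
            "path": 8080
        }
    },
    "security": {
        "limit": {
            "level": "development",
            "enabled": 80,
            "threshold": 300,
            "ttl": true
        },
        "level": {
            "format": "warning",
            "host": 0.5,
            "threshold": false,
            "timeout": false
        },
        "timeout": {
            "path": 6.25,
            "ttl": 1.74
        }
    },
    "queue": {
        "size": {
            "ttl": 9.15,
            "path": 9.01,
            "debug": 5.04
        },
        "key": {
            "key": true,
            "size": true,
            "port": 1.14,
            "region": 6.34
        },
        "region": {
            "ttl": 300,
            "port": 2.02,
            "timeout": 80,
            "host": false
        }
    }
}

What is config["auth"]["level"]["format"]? True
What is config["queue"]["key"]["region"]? 6.34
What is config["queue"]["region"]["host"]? False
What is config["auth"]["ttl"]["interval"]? "/var/log"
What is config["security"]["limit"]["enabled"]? 80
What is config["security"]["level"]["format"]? "warning"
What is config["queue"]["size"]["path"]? 9.01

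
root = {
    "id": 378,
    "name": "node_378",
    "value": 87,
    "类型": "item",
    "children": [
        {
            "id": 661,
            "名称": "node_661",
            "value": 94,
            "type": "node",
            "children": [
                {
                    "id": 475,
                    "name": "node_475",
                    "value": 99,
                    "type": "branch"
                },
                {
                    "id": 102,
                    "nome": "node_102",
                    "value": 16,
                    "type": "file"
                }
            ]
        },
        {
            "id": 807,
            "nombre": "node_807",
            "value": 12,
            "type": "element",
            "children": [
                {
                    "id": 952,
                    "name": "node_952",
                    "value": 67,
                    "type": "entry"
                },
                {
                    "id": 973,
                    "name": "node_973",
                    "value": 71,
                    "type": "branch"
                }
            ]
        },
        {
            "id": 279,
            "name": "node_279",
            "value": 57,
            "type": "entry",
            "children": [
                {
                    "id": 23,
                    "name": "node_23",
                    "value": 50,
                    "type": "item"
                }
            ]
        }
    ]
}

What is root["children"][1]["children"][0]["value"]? 67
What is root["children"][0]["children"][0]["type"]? "branch"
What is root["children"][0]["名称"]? "node_661"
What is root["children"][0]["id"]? 661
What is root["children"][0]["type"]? "node"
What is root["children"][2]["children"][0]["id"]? 23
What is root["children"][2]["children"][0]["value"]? 50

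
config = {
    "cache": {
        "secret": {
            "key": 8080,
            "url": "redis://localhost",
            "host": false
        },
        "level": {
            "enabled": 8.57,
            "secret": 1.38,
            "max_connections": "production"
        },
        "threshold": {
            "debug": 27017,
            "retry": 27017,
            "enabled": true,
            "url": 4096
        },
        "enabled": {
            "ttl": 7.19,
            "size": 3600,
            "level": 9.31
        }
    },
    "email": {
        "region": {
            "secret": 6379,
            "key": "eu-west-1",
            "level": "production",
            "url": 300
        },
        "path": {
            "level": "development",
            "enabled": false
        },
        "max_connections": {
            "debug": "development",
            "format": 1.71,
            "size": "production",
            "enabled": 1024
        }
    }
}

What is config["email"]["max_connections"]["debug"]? "development"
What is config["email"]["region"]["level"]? "production"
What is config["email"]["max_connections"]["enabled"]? 1024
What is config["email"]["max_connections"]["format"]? 1.71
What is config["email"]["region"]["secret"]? 6379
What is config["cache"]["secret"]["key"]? 8080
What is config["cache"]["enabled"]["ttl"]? 7.19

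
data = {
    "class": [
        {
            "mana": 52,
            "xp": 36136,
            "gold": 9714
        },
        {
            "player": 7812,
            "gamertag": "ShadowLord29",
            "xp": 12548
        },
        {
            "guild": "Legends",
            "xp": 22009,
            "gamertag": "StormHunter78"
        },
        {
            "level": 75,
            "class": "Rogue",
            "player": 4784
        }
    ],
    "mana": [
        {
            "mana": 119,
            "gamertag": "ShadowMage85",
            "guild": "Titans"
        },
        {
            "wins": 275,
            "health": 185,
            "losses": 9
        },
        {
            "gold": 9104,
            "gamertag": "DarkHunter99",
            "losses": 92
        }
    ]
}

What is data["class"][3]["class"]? "Rogue"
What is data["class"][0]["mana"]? 52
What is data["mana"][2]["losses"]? 92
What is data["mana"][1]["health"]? 185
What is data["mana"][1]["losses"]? 9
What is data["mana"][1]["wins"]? 275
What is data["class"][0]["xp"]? 36136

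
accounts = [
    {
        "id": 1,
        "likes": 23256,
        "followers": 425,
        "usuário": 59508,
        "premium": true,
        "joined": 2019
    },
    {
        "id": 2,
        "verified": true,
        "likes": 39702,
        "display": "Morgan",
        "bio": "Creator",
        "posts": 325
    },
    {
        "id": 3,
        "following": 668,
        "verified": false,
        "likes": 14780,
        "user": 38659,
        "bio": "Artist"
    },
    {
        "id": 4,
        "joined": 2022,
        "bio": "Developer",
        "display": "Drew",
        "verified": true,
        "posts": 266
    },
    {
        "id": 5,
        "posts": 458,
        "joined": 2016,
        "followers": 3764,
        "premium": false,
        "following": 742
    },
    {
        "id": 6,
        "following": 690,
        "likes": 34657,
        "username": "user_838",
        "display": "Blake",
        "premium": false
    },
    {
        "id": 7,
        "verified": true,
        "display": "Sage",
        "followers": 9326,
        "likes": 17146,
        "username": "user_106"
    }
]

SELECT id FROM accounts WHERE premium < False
[]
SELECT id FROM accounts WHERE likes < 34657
[1, 3, 7]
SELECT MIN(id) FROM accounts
1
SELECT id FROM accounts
[1, 2, 3, 4, 5, 6, 7]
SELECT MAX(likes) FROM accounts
39702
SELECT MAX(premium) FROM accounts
True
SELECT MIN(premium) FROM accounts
False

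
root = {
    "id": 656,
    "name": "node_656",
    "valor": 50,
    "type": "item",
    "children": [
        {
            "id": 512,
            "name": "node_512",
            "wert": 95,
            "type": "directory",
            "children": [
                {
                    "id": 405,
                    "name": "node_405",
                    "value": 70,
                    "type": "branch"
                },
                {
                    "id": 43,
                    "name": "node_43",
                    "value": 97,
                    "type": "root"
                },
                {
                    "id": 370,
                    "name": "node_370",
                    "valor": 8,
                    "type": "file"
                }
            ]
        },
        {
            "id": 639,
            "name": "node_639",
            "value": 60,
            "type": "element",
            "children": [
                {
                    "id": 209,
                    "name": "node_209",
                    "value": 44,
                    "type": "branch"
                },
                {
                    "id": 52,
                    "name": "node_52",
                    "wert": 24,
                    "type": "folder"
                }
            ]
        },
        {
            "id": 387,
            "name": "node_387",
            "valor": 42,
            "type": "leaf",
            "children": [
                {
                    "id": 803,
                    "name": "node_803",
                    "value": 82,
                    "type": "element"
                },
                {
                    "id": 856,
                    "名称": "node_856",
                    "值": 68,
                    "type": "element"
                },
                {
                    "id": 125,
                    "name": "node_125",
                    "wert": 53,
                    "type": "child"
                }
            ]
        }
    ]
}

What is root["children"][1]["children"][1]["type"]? "folder"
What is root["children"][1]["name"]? "node_639"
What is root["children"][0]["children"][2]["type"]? "file"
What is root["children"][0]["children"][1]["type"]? "root"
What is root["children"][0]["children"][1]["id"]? 43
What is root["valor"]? 50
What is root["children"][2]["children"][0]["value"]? 82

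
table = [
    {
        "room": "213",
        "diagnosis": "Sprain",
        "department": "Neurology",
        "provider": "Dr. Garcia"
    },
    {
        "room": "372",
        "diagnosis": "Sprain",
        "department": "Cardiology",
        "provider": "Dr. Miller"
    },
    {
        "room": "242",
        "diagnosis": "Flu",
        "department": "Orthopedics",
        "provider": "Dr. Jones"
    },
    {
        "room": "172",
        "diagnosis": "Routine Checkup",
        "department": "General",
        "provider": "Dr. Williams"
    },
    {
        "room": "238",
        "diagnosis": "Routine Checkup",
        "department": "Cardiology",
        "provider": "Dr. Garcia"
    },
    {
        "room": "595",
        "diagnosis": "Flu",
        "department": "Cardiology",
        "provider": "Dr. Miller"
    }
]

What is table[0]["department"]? "Neurology"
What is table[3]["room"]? "172"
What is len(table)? 6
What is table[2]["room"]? "242"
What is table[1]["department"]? "Cardiology"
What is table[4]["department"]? "Cardiology"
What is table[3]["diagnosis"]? "Routine Checkup"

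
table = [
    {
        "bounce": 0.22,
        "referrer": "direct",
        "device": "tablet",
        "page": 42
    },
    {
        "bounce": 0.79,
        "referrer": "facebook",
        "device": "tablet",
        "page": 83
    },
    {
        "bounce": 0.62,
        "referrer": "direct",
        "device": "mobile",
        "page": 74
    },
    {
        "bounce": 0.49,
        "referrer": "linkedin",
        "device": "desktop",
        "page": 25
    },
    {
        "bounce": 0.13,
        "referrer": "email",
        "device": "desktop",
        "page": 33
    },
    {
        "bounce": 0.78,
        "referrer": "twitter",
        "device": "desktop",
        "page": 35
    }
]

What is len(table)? 6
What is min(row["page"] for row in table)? 25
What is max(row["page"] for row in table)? 83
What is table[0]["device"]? "tablet"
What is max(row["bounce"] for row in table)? 0.79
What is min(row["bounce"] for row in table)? 0.13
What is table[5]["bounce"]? 0.78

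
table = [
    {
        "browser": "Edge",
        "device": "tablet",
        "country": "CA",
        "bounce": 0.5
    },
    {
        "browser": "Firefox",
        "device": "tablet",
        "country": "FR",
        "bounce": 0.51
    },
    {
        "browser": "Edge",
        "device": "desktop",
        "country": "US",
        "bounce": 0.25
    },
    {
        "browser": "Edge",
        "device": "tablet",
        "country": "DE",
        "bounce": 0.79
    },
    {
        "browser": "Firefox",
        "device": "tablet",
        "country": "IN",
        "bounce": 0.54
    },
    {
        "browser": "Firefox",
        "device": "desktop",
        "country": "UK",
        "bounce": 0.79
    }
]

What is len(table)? 6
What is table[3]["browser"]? "Edge"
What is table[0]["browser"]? "Edge"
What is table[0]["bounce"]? 0.5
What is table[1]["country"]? "FR"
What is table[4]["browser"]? "Firefox"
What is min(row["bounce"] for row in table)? 0.25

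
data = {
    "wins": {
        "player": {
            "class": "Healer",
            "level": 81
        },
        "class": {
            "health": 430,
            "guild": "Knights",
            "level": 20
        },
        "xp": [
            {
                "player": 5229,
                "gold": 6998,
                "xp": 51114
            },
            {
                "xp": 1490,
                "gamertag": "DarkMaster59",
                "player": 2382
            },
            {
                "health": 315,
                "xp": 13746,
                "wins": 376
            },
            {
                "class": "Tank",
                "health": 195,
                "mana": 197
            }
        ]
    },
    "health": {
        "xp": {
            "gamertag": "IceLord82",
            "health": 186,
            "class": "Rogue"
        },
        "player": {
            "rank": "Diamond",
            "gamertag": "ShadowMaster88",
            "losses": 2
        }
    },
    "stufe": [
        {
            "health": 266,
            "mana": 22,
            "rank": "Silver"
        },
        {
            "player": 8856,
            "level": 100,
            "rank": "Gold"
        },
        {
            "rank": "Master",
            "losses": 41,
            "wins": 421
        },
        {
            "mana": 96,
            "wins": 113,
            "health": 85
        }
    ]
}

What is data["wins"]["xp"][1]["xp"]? 1490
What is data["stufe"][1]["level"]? 100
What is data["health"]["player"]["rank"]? "Diamond"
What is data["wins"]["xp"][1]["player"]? 2382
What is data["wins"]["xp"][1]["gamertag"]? "DarkMaster59"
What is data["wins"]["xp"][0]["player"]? 5229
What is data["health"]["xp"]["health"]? 186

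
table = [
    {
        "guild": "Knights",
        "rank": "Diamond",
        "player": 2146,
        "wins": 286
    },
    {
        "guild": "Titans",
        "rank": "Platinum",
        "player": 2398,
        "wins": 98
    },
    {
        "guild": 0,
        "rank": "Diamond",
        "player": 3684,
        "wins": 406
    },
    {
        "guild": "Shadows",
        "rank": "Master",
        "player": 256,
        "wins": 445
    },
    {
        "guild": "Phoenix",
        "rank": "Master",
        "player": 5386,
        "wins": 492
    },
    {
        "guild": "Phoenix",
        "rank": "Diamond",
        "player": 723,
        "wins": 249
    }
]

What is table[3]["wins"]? 445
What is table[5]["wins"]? 249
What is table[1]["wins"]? 98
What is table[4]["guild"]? "Phoenix"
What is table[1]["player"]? 2398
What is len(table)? 6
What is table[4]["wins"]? 492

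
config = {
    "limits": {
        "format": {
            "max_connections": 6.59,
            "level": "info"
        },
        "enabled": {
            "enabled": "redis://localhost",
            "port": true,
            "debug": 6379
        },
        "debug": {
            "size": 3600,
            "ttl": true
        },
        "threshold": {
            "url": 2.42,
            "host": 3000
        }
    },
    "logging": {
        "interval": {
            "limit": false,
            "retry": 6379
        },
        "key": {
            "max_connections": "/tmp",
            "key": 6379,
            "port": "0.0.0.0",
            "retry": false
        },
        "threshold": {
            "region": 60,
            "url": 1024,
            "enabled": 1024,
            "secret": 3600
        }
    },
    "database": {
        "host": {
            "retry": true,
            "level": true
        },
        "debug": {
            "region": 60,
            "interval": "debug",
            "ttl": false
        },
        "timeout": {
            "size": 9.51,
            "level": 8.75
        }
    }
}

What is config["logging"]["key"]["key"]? 6379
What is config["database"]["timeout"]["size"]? 9.51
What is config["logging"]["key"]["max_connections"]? "/tmp"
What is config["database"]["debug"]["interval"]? "debug"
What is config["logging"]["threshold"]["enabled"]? 1024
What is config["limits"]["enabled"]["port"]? True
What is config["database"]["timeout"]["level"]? 8.75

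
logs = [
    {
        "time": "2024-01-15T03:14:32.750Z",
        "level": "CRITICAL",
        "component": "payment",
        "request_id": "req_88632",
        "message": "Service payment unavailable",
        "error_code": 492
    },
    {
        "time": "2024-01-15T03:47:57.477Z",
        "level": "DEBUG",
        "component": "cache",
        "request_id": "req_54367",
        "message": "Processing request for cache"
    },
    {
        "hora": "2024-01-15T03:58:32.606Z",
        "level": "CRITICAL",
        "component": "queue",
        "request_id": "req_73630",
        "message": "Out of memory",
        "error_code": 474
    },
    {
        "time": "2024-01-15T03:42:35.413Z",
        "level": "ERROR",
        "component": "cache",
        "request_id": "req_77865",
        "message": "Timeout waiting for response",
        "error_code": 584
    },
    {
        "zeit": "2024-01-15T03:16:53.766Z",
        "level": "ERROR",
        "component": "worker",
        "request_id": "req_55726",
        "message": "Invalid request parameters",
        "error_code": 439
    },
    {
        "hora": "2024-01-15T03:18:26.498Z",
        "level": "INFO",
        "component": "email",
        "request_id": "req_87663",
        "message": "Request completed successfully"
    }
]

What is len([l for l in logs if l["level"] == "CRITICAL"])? 2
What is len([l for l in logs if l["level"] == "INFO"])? 1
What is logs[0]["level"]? "CRITICAL"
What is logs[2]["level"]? "CRITICAL"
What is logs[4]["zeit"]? "2024-01-15T03:16:53.766Z"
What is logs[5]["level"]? "INFO"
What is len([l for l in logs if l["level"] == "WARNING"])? 0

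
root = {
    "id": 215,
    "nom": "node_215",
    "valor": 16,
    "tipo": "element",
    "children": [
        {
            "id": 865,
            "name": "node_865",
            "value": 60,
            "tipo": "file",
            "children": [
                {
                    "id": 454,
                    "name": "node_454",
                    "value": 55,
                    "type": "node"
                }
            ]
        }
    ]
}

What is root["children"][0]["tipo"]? "file"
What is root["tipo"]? "element"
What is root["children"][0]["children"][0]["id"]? 454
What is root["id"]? 215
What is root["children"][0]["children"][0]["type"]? "node"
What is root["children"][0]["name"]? "node_865"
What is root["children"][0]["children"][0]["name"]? "node_454"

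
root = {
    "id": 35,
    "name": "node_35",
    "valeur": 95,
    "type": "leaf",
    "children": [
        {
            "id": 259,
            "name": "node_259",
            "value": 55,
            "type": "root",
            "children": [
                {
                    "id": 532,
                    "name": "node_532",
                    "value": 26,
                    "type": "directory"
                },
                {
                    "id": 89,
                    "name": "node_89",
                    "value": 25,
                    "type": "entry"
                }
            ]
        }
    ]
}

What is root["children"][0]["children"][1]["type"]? "entry"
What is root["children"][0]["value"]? 55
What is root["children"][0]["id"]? 259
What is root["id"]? 35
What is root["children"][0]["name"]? "node_259"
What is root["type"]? "leaf"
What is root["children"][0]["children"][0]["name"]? "node_532"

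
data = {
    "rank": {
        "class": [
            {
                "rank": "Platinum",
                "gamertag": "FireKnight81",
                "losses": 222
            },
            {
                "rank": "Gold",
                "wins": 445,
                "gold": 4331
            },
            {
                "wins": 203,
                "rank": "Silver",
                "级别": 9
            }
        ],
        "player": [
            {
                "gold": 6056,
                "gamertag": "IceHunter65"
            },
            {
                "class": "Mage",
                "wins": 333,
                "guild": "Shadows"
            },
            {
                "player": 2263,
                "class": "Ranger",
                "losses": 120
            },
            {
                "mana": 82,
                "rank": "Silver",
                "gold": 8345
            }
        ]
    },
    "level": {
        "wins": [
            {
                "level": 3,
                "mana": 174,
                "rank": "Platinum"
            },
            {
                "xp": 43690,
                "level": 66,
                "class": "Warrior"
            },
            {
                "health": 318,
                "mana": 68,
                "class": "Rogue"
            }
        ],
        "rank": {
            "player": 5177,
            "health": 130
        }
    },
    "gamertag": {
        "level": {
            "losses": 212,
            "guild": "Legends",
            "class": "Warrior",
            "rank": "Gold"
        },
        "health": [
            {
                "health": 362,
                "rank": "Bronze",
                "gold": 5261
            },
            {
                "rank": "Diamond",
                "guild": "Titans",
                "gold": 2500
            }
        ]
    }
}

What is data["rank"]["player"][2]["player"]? 2263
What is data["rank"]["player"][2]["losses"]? 120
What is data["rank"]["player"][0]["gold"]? 6056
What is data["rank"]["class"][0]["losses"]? 222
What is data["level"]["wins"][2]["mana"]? 68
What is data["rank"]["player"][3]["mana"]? 82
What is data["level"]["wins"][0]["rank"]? "Platinum"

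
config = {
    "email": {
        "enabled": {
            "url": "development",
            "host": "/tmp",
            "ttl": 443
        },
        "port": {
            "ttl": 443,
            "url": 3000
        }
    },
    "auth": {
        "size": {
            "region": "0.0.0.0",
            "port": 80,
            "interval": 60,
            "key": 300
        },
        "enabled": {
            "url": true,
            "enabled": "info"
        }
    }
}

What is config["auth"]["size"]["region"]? "0.0.0.0"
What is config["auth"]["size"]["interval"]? 60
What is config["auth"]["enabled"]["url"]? True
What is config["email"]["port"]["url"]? 3000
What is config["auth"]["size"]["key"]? 300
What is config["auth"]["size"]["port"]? 80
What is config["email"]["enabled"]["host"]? "/tmp"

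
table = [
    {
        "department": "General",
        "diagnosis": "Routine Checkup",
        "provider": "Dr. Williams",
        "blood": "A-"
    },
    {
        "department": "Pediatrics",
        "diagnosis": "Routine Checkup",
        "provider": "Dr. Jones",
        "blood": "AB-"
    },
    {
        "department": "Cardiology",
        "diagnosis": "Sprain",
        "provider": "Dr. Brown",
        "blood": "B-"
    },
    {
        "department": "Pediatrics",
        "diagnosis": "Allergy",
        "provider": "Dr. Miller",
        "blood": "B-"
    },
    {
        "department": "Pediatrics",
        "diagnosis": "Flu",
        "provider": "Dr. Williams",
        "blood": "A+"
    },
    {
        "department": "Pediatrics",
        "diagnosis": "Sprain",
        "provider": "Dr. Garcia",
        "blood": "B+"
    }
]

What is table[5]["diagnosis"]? "Sprain"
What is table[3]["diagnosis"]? "Allergy"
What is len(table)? 6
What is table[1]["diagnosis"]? "Routine Checkup"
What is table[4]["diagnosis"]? "Flu"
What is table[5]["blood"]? "B+"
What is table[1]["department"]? "Pediatrics"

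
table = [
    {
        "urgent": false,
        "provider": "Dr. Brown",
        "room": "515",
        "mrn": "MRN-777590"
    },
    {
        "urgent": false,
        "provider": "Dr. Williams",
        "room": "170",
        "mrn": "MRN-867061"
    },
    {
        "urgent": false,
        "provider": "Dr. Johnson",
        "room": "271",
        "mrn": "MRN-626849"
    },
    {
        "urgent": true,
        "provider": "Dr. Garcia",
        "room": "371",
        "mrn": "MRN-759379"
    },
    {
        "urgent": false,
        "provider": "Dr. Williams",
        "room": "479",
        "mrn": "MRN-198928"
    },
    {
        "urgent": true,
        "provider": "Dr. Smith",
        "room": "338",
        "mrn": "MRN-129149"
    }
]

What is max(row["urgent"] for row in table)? True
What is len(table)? 6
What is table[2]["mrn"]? "MRN-626849"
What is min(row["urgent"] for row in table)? False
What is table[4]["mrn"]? "MRN-198928"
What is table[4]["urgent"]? False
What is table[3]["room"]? "371"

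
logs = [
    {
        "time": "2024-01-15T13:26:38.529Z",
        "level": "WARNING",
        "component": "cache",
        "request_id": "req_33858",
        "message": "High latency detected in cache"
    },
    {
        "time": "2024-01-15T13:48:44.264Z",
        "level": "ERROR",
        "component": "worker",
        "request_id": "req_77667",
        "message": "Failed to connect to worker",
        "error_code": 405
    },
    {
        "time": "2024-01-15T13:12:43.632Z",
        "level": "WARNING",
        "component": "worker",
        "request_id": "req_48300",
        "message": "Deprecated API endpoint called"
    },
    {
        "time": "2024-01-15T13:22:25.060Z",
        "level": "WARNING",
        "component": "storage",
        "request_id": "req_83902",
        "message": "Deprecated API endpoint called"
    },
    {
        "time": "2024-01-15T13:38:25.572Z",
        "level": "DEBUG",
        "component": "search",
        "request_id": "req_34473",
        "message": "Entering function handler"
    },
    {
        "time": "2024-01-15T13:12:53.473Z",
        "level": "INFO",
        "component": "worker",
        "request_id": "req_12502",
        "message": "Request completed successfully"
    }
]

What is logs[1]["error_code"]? 405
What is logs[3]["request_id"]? "req_83902"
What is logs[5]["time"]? "2024-01-15T13:12:53.473Z"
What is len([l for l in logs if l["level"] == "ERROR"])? 1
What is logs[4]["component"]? "search"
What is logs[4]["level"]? "DEBUG"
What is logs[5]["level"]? "INFO"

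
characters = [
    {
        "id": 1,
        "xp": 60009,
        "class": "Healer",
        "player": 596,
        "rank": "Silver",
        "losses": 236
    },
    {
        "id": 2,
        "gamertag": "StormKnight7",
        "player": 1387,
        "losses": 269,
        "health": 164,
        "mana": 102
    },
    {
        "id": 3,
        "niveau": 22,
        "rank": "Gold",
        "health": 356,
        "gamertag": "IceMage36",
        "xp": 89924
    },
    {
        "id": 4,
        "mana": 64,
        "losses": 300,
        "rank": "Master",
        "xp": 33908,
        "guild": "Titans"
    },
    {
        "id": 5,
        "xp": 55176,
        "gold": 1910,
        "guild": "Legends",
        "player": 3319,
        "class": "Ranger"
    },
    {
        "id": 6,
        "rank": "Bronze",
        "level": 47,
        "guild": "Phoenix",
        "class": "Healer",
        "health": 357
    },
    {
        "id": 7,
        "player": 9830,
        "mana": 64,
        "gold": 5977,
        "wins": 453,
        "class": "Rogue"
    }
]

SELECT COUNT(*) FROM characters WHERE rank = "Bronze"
1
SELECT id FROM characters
[1, 2, 3, 4, 5, 6, 7]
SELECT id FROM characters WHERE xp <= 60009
[1, 4, 5]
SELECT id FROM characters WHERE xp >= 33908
[1, 3, 4, 5]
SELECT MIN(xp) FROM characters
33908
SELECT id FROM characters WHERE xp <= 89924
[1, 3, 4, 5]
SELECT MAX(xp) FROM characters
89924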